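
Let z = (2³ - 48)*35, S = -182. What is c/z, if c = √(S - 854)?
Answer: -I*√259/700 ≈ -0.022991*I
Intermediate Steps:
c = 2*I*√259 (c = √(-182 - 854) = √(-1036) = 2*I*√259 ≈ 32.187*I)
z = -1400 (z = (8 - 48)*35 = -40*35 = -1400)
c/z = (2*I*√259)/(-1400) = (2*I*√259)*(-1/1400) = -I*√259/700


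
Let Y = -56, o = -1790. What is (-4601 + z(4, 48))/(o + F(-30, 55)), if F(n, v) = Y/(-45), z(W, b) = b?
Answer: 204885/80494 ≈ 2.5453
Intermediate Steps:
F(n, v) = 56/45 (F(n, v) = -56/(-45) = -56*(-1/45) = 56/45)
(-4601 + z(4, 48))/(o + F(-30, 55)) = (-4601 + 48)/(-1790 + 56/45) = -4553/(-80494/45) = -4553*(-45/80494) = 204885/80494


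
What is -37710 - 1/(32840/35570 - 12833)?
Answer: -1721223810313/45643697 ≈ -37710.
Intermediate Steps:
-37710 - 1/(32840/35570 - 12833) = -37710 - 1/(32840*(1/35570) - 12833) = -37710 - 1/(3284/3557 - 12833) = -37710 - 1/(-45643697/3557) = -37710 - 1*(-3557/45643697) = -37710 + 3557/45643697 = -1721223810313/45643697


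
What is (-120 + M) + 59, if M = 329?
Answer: 268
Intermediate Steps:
(-120 + M) + 59 = (-120 + 329) + 59 = 209 + 59 = 268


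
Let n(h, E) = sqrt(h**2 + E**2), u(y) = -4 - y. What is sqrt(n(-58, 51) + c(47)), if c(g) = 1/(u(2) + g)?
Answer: sqrt(41 + 1681*sqrt(5965))/41 ≈ 8.7896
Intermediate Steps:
n(h, E) = sqrt(E**2 + h**2)
c(g) = 1/(-6 + g) (c(g) = 1/((-4 - 1*2) + g) = 1/((-4 - 2) + g) = 1/(-6 + g))
sqrt(n(-58, 51) + c(47)) = sqrt(sqrt(51**2 + (-58)**2) + 1/(-6 + 47)) = sqrt(sqrt(2601 + 3364) + 1/41) = sqrt(sqrt(5965) + 1/41) = sqrt(1/41 + sqrt(5965))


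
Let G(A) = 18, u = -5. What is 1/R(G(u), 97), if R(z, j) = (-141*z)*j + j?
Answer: -1/246089 ≈ -4.0636e-6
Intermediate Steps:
R(z, j) = j - 141*j*z (R(z, j) = -141*j*z + j = j - 141*j*z)
1/R(G(u), 97) = 1/(97*(1 - 141*18)) = 1/(97*(1 - 2538)) = 1/(97*(-2537)) = 1/(-246089) = -1/246089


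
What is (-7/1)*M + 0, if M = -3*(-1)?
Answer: -21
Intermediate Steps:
M = 3
(-7/1)*M + 0 = -7/1*3 + 0 = -7*1*3 + 0 = -7*3 + 0 = -21 + 0 = -21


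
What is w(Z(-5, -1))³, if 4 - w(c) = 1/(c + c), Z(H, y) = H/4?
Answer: 10648/125 ≈ 85.184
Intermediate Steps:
Z(H, y) = H/4 (Z(H, y) = H*(¼) = H/4)
w(c) = 4 - 1/(2*c) (w(c) = 4 - 1/(c + c) = 4 - 1/(2*c))
w(Z(-5, -1))³ = (4 - 1/(2*((¼)*(-5))))³ = (4 - 1/(2*(-5/4)))³ = (4 - ½*(-⅘))³ = (4 + ⅖)³ = (22/5)³ = 10648/125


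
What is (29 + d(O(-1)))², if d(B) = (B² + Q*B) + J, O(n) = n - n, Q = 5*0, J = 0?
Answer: 841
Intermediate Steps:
Q = 0
O(n) = 0
d(B) = B² (d(B) = (B² + 0*B) + 0 = (B² + 0) + 0 = B² + 0 = B²)
(29 + d(O(-1)))² = (29 + 0²)² = (29 + 0)² = 29² = 841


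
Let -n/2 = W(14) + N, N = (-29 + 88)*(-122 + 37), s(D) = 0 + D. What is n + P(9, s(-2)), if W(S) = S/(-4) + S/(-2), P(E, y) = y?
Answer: 10049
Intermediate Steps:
s(D) = D
N = -5015 (N = 59*(-85) = -5015)
W(S) = -3*S/4 (W(S) = S*(-¼) + S*(-½) = -S/4 - S/2 = -3*S/4)
n = 10051 (n = -2*(-¾*14 - 5015) = -2*(-21/2 - 5015) = -2*(-10051/2) = 10051)
n + P(9, s(-2)) = 10051 - 2 = 10049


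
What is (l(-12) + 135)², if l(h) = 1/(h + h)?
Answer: 10491121/576 ≈ 18214.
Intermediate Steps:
l(h) = 1/(2*h)
(l(-12) + 135)² = ((½)/(-12) + 135)² = ((½)*(-1/12) + 135)² = (-1/24 + 135)² = (3239/24)² = 10491121/576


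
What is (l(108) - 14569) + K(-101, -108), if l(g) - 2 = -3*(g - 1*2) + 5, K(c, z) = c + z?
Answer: -15089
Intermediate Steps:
l(g) = 13 - 3*g (l(g) = 2 + (-3*(g - 1*2) + 5) = 2 + (-3*(g - 2) + 5) = 2 + (-3*(-2 + g) + 5) = 2 + ((6 - 3*g) + 5) = 2 + (11 - 3*g) = 13 - 3*g)
(l(108) - 14569) + K(-101, -108) = ((13 - 3*108) - 14569) + (-101 - 108) = ((13 - 324) - 14569) - 209 = (-311 - 14569) - 209 = -14880 - 209 = -15089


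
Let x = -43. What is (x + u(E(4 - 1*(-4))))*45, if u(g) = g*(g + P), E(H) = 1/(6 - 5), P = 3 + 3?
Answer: -1620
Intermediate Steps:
P = 6
E(H) = 1 (E(H) = 1/1 = 1)
u(g) = g*(6 + g) (u(g) = g*(g + 6) = g*(6 + g))
(x + u(E(4 - 1*(-4))))*45 = (-43 + 1*(6 + 1))*45 = (-43 + 1*7)*45 = (-43 + 7)*45 = -36*45 = -1620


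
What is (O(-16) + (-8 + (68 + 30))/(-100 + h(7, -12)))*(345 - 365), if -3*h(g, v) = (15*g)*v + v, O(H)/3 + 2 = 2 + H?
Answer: 8590/9 ≈ 954.44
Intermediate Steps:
O(H) = 3*H (O(H) = -6 + 3*(2 + H) = -6 + (6 + 3*H) = 3*H)
h(g, v) = -v/3 - 5*g*v (h(g, v) = -((15*g)*v + v)/3 = -(15*g*v + v)/3 = -(v + 15*g*v)/3 = -v/3 - 5*g*v)
(O(-16) + (-8 + (68 + 30))/(-100 + h(7, -12)))*(345 - 365) = (3*(-16) + (-8 + (68 + 30))/(-100 - ⅓*(-12)*(1 + 15*7)))*(345 - 365) = (-48 + (-8 + 98)/(-100 - ⅓*(-12)*(1 + 105)))*(-20) = (-48 + 90/(-100 - ⅓*(-12)*106))*(-20) = (-48 + 90/(-100 + 424))*(-20) = (-48 + 90/324)*(-20) = (-48 + 90*(1/324))*(-20) = (-48 + 5/18)*(-20) = -859/18*(-20) = 8590/9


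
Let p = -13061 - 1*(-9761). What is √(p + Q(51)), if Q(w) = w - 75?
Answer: 2*I*√831 ≈ 57.654*I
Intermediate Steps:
p = -3300 (p = -13061 + 9761 = -3300)
Q(w) = -75 + w
√(p + Q(51)) = √(-3300 + (-75 + 51)) = √(-3300 - 24) = √(-3324) = 2*I*√831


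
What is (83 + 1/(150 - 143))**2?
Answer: 338724/49 ≈ 6912.7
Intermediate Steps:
(83 + 1/(150 - 143))**2 = (83 + 1/7)**2 = (582/7)**2 = 338724/49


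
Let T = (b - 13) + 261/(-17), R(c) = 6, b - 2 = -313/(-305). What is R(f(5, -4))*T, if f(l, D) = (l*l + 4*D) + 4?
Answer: -787914/5185 ≈ -151.96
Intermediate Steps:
f(l, D) = 4 + l² + 4*D (f(l, D) = (l² + 4*D) + 4 = 4 + l² + 4*D)
b = 923/305 (b = 2 - 313/(-305) = 2 - 313*(-1/305) = 2 + 313/305 = 923/305 ≈ 3.0262)
T = -131319/5185 (T = (923/305 - 13) + 261/(-17) = -3042/305 + 261*(-1/17) = -3042/305 - 261/17 = -131319/5185 ≈ -25.327)
R(f(5, -4))*T = 6*(-131319/5185) = -787914/5185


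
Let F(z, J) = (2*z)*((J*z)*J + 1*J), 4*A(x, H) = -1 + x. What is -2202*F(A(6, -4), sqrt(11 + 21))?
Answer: -220200 - 22020*sqrt(2) ≈ -2.5134e+5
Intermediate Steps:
A(x, H) = -1/4 + x/4 (A(x, H) = (-1 + x)/4 = -1/4 + x/4)
F(z, J) = 2*z*(J + z*J**2) (F(z, J) = (2*z)*(z*J**2 + J) = (2*z)*(J + z*J**2) = 2*z*(J + z*J**2))
-2202*F(A(6, -4), sqrt(11 + 21)) = -4404*sqrt(11 + 21)*(-1/4 + (1/4)*6)*(1 + sqrt(11 + 21)*(-1/4 + (1/4)*6)) = -4404*sqrt(32)*(-1/4 + 3/2)*(1 + sqrt(32)*(-1/4 + 3/2)) = -4404*4*sqrt(2)*5*(1 + (4*sqrt(2))*(5/4))/4 = -4404*4*sqrt(2)*5*(1 + 5*sqrt(2))/4 = -22020*sqrt(2)*(1 + 5*sqrt(2))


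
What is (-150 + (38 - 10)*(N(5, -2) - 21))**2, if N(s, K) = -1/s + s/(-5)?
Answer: 14884164/25 ≈ 5.9537e+5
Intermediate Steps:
N(s, K) = -1/s - s/5 (N(s, K) = -1/s + s*(-1/5) = -1/s - s/5)
(-150 + (38 - 10)*(N(5, -2) - 21))**2 = (-150 + (38 - 10)*((-1/5 - 1/5*5) - 21))**2 = (-150 + 28*((-1*1/5 - 1) - 21))**2 = (-150 + 28*((-1/5 - 1) - 21))**2 = (-150 + 28*(-6/5 - 21))**2 = (-150 + 28*(-111/5))**2 = (-150 - 3108/5)**2 = (-3858/5)**2 = 14884164/25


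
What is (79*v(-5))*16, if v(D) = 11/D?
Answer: -13904/5 ≈ -2780.8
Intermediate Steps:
(79*v(-5))*16 = (79*(11/(-5)))*16 = (79*(11*(-1/5)))*16 = (79*(-11/5))*16 = -869/5*16 = -13904/5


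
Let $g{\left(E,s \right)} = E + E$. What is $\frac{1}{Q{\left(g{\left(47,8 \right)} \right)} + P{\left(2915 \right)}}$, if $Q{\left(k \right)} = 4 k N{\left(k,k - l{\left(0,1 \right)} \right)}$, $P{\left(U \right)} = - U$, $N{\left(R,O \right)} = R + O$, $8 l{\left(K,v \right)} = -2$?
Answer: $\frac{1}{67867} \approx 1.4735 \cdot 10^{-5}$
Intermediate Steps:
$l{\left(K,v \right)} = - \frac{1}{4}$ ($l{\left(K,v \right)} = \frac{1}{8} \left(-2\right) = - \frac{1}{4}$)
$g{\left(E,s \right)} = 2 E$
$N{\left(R,O \right)} = O + R$
$Q{\left(k \right)} = 4 k \left(\frac{1}{4} + 2 k\right)$ ($Q{\left(k \right)} = 4 k \left(\left(k - - \frac{1}{4}\right) + k\right) = 4 k \left(\left(k + \frac{1}{4}\right) + k\right) = 4 k \left(\left(\frac{1}{4} + k\right) + k\right) = 4 k \left(\frac{1}{4} + 2 k\right)$)
$\frac{1}{Q{\left(g{\left(47,8 \right)} \right)} + P{\left(2915 \right)}} = \frac{1}{2 \cdot 47 \left(1 + 8 \cdot 2 \cdot 47\right) - 2915} = \frac{1}{94 \left(1 + 8 \cdot 94\right) - 2915} = \frac{1}{94 \left(1 + 752\right) - 2915} = \frac{1}{94 \cdot 753 - 2915} = \frac{1}{70782 - 2915} = \frac{1}{67867}$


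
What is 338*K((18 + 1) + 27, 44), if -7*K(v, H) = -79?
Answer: 26702/7 ≈ 3814.6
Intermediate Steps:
K(v, H) = 79/7 (K(v, H) = -⅐*(-79) = 79/7)
338*K((18 + 1) + 27, 44) = 338*(79/7) = 26702/7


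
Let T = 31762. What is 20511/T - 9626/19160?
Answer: 21812437/152139980 ≈ 0.14337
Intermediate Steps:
20511/T - 9626/19160 = 20511/31762 - 9626/19160 = 20511*(1/31762) - 9626*1/19160 = 20511/31762 - 4813/9580 = 21812437/152139980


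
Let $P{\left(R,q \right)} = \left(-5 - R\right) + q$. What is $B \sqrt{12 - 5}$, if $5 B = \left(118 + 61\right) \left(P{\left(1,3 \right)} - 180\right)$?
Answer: $- \frac{32757 \sqrt{7}}{5} \approx -17333.0$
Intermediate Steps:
$P{\left(R,q \right)} = -5 + q - R$
$B = - \frac{32757}{5}$ ($B = \frac{\left(118 + 61\right) \left(\left(-5 + 3 - 1\right) - 180\right)}{5} = \frac{179 \left(\left(-5 + 3 - 1\right) - 180\right)}{5} = \frac{179 \left(-3 - 180\right)}{5} = \frac{179 \left(-183\right)}{5} = \frac{1}{5} \left(-32757\right) = - \frac{32757}{5} \approx -6551.4$)
$B \sqrt{12 - 5} = - \frac{32757 \sqrt{12 - 5}}{5} = - \frac{32757 \sqrt{7}}{5}$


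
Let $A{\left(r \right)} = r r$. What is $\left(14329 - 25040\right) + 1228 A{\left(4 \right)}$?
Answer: $8937$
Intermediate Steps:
$A{\left(r \right)} = r^{2}$
$\left(14329 - 25040\right) + 1228 A{\left(4 \right)} = \left(14329 - 25040\right) + 1228 \cdot 4^{2} = -10711 + 1228 \cdot 16 = -10711 + 19648 = 8937$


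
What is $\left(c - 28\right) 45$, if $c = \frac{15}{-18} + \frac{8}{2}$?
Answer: $- \frac{2235}{2} \approx -1117.5$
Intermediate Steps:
$c = \frac{19}{6}$ ($c = 15 \left(- \frac{1}{18}\right) + 8 \cdot \frac{1}{2} = - \frac{5}{6} + 4 = \frac{19}{6} \approx 3.1667$)
$\left(c - 28\right) 45 = \left(\frac{19}{6} - 28\right) 45 = \left(- \frac{149}{6}\right) 45 = - \frac{2235}{2}$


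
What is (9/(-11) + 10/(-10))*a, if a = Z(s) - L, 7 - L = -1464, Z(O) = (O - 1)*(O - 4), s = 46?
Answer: -8380/11 ≈ -761.82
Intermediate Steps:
Z(O) = (-1 + O)*(-4 + O)
L = 1471 (L = 7 - 1*(-1464) = 7 + 1464 = 1471)
a = 419 (a = (4 + 46**2 - 5*46) - 1*1471 = (4 + 2116 - 230) - 1471 = 1890 - 1471 = 419)
(9/(-11) + 10/(-10))*a = (9/(-11) + 10/(-10))*419 = (9*(-1/11) + 10*(-1/10))*419 = (-9/11 - 1)*419 = -20/11*419 = -8380/11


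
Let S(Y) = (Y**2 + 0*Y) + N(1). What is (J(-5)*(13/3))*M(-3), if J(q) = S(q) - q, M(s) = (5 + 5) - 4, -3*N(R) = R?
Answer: 2314/3 ≈ 771.33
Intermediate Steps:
N(R) = -R/3
M(s) = 6 (M(s) = 10 - 4 = 6)
S(Y) = -1/3 + Y**2 (S(Y) = (Y**2 + 0*Y) - 1/3*1 = (Y**2 + 0) - 1/3 = Y**2 - 1/3 = -1/3 + Y**2)
J(q) = -1/3 + q**2 - q (J(q) = (-1/3 + q**2) - q = -1/3 + q**2 - q)
(J(-5)*(13/3))*M(-3) = ((-1/3 + (-5)**2 - 1*(-5))*(13/3))*6 = ((-1/3 + 25 + 5)*(13*(1/3)))*6 = ((89/3)*(13/3))*6 = (1157/9)*6 = 2314/3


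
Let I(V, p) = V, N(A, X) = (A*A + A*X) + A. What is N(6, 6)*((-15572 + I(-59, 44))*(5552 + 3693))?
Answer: -11271670410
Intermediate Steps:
N(A, X) = A + A² + A*X (N(A, X) = (A² + A*X) + A = A + A² + A*X)
N(6, 6)*((-15572 + I(-59, 44))*(5552 + 3693)) = (6*(1 + 6 + 6))*((-15572 - 59)*(5552 + 3693)) = (6*13)*(-15631*9245) = 78*(-144508595) = -11271670410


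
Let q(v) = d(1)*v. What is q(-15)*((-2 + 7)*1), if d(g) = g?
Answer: -75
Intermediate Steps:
q(v) = v (q(v) = 1*v = v)
q(-15)*((-2 + 7)*1) = -15*(-2 + 7) = -75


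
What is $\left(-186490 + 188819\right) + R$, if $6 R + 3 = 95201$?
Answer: $\frac{54586}{3} \approx 18195.0$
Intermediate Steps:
$R = \frac{47599}{3}$ ($R = - \frac{1}{2} + \frac{1}{6} \cdot 95201 = - \frac{1}{2} + \frac{95201}{6} = \frac{47599}{3} \approx 15866.0$)
$\left(-186490 + 188819\right) + R = \left(-186490 + 188819\right) + \frac{47599}{3} = 2329 + \frac{47599}{3} = \frac{54586}{3}$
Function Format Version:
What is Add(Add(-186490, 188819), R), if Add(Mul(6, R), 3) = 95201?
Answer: Rational(54586, 3) ≈ 18195.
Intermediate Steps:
R = Rational(47599, 3) (R = Add(Rational(-1, 2), Mul(Rational(1, 6), 95201)) = Add(Rational(-1, 2), Rational(95201, 6)) = Rational(47599, 3) ≈ 15866.)
Add(Add(-186490, 188819), R) = Add(Add(-186490, 188819), Rational(47599, 3)) = Add(2329, Rational(47599, 3)) = Rational(54586, 3)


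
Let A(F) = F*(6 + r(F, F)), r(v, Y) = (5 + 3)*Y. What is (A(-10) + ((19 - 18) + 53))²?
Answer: 630436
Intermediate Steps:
r(v, Y) = 8*Y
A(F) = F*(6 + 8*F)
(A(-10) + ((19 - 18) + 53))² = (2*(-10)*(3 + 4*(-10)) + ((19 - 18) + 53))² = (2*(-10)*(3 - 40) + (1 + 53))² = (2*(-10)*(-37) + 54)² = (740 + 54)² = 794² = 630436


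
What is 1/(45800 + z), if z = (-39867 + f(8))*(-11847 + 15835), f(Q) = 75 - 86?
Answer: -1/158987664 ≈ -6.2898e-9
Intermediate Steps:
f(Q) = -11
z = -159033464 (z = (-39867 - 11)*(-11847 + 15835) = -39878*3988 = -159033464)
1/(45800 + z) = 1/(45800 - 159033464) = 1/(-158987664) = -1/158987664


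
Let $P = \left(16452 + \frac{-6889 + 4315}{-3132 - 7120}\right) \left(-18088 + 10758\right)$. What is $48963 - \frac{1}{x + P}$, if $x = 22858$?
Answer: $\frac{1375532696939906}{28093309171} \approx 48963.0$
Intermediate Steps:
$P = - \frac{28098635085}{233}$ ($P = \left(16452 - \frac{2574}{-10252}\right) \left(-7330\right) = \left(16452 - - \frac{117}{466}\right) \left(-7330\right) = \left(16452 + \frac{117}{466}\right) \left(-7330\right) = \frac{7666749}{466} \left(-7330\right) = - \frac{28098635085}{233} \approx -1.2059 \cdot 10^{8}$)
$48963 - \frac{1}{x + P} = 48963 - \frac{1}{22858 - \frac{28098635085}{233}} = 48963 - \frac{1}{- \frac{28093309171}{233}} = 48963 - - \frac{233}{28093309171} = 48963 + \frac{233}{28093309171} = \frac{1375532696939906}{28093309171}$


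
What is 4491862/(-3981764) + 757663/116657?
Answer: 1246414056099/232250321474 ≈ 5.3667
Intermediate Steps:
4491862/(-3981764) + 757663/116657 = 4491862*(-1/3981764) + 757663*(1/116657) = -2245931/1990882 + 757663/116657 = 1246414056099/232250321474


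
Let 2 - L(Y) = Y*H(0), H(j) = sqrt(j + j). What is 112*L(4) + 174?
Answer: 398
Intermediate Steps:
H(j) = sqrt(2)*sqrt(j) (H(j) = sqrt(2*j) = sqrt(2)*sqrt(j))
L(Y) = 2 (L(Y) = 2 - Y*sqrt(2)*sqrt(0) = 2 - Y*sqrt(2)*0 = 2 - Y*0 = 2 - 1*0 = 2 + 0 = 2)
112*L(4) + 174 = 112*2 + 174 = 224 + 174 = 398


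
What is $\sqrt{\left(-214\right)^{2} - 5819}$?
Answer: $\sqrt{39977} \approx 199.94$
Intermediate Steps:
$\sqrt{\left(-214\right)^{2} - 5819} = \sqrt{45796 - 5819} = \sqrt{39977}$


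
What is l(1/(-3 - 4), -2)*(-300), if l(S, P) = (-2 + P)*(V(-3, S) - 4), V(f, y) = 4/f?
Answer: -6400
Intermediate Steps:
l(S, P) = 32/3 - 16*P/3 (l(S, P) = (-2 + P)*(4/(-3) - 4) = (-2 + P)*(4*(-⅓) - 4) = (-2 + P)*(-4/3 - 4) = (-2 + P)*(-16/3) = 32/3 - 16*P/3)
l(1/(-3 - 4), -2)*(-300) = (32/3 - 16/3*(-2))*(-300) = (32/3 + 32/3)*(-300) = (64/3)*(-300) = -6400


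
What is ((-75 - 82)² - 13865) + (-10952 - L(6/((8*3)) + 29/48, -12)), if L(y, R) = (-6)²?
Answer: -204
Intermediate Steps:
L(y, R) = 36
((-75 - 82)² - 13865) + (-10952 - L(6/((8*3)) + 29/48, -12)) = ((-75 - 82)² - 13865) + (-10952 - 1*36) = ((-157)² - 13865) + (-10952 - 36) = (24649 - 13865) - 10988 = 10784 - 10988 = -204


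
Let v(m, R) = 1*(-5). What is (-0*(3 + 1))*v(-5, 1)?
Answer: 0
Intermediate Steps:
v(m, R) = -5
(-0*(3 + 1))*v(-5, 1) = -0*(3 + 1)*(-5) = -0*4*(-5) = -50*0*(-5) = 0*(-5) = 0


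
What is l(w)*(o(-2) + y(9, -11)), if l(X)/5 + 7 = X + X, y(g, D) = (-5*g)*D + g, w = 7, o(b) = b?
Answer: 17570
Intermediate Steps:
y(g, D) = g - 5*D*g (y(g, D) = -5*D*g + g = g - 5*D*g)
l(X) = -35 + 10*X (l(X) = -35 + 5*(X + X) = -35 + 5*(2*X) = -35 + 10*X)
l(w)*(o(-2) + y(9, -11)) = (-35 + 10*7)*(-2 + 9*(1 - 5*(-11))) = (-35 + 70)*(-2 + 9*(1 + 55)) = 35*(-2 + 9*56) = 35*(-2 + 504) = 35*502 = 17570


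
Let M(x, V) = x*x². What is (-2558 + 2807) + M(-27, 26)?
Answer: -19434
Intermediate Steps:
M(x, V) = x³
(-2558 + 2807) + M(-27, 26) = (-2558 + 2807) + (-27)³ = 249 - 19683 = -19434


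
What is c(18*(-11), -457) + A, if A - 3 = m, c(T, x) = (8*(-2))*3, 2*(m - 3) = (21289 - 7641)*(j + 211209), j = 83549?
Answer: 2011428550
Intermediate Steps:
m = 2011428595 (m = 3 + ((21289 - 7641)*(83549 + 211209))/2 = 3 + (13648*294758)/2 = 3 + (1/2)*4022857184 = 3 + 2011428592 = 2011428595)
c(T, x) = -48 (c(T, x) = -16*3 = -48)
A = 2011428598 (A = 3 + 2011428595 = 2011428598)
c(18*(-11), -457) + A = -48 + 2011428598 = 2011428550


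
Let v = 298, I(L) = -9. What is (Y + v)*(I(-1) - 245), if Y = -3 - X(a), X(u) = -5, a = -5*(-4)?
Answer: -76200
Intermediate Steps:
a = 20
Y = 2 (Y = -3 - 1*(-5) = -3 + 5 = 2)
(Y + v)*(I(-1) - 245) = (2 + 298)*(-9 - 245) = 300*(-254) = -76200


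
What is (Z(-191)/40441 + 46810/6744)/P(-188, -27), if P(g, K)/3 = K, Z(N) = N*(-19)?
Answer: -958758593/11045731212 ≈ -0.086799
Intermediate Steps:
Z(N) = -19*N
P(g, K) = 3*K
(Z(-191)/40441 + 46810/6744)/P(-188, -27) = (-19*(-191)/40441 + 46810/6744)/((3*(-27))) = (3629*(1/40441) + 46810*(1/6744))/(-81) = (3629/40441 + 23405/3372)*(-1/81) = (958758593/136367052)*(-1/81) = -958758593/11045731212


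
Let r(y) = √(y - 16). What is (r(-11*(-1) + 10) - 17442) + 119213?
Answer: 101771 + √5 ≈ 1.0177e+5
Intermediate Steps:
r(y) = √(-16 + y)
(r(-11*(-1) + 10) - 17442) + 119213 = (√(-16 + (-11*(-1) + 10)) - 17442) + 119213 = (√(-16 + (11 + 10)) - 17442) + 119213 = (√(-16 + 21) - 17442) + 119213 = (√5 - 17442) + 119213 = (-17442 + √5) + 119213 = 101771 + √5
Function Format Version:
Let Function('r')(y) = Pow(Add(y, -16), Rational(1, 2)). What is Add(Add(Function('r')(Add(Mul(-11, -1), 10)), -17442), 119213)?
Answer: Add(101771, Pow(5, Rational(1, 2))) ≈ 1.0177e+5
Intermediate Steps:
Function('r')(y) = Pow(Add(-16, y), Rational(1, 2))
Add(Add(Function('r')(Add(Mul(-11, -1), 10)), -17442), 119213) = Add(Add(Pow(Add(-16, Add(Mul(-11, -1), 10)), Rational(1, 2)), -17442), 119213) = Add(Add(Pow(Add(-16, Add(11, 10)), Rational(1, 2)), -17442), 119213) = Add(Add(Pow(Add(-16, 21), Rational(1, 2)), -17442), 119213) = Add(Add(Pow(5, Rational(1, 2)), -17442), 119213) = Add(Add(-17442, Pow(5, Rational(1, 2))), 119213) = Add(101771, Pow(5, Rational(1, 2)))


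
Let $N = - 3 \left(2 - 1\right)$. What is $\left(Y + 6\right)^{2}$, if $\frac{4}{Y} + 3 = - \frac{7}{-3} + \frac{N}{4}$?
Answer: $\frac{2916}{289} \approx 10.09$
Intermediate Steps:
$N = -3$ ($N = \left(-3\right) 1 = -3$)
$Y = - \frac{48}{17}$ ($Y = \frac{4}{-3 - \left(- \frac{7}{3} + \frac{3}{4}\right)} = \frac{4}{-3 - - \frac{19}{12}} = \frac{4}{-3 + \left(\frac{7}{3} - \frac{3}{4}\right)} = \frac{4}{-3 + \frac{19}{12}} = \frac{4}{- \frac{17}{12}} = 4 \left(- \frac{12}{17}\right) = - \frac{48}{17} \approx -2.8235$)
$\left(Y + 6\right)^{2} = \left(- \frac{48}{17} + 6\right)^{2} = \left(\frac{54}{17}\right)^{2} = \frac{2916}{289}$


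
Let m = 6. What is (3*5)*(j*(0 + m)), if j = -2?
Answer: -180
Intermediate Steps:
(3*5)*(j*(0 + m)) = (3*5)*(-2*(0 + 6)) = 15*(-2*6) = 15*(-12) = -180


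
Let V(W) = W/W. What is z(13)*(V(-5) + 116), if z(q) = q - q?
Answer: 0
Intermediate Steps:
V(W) = 1
z(q) = 0
z(13)*(V(-5) + 116) = 0*(1 + 116) = 0*117 = 0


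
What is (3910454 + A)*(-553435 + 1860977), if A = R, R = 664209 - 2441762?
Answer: 2788857639342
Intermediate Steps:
R = -1777553
A = -1777553
(3910454 + A)*(-553435 + 1860977) = (3910454 - 1777553)*(-553435 + 1860977) = 2132901*1307542 = 2788857639342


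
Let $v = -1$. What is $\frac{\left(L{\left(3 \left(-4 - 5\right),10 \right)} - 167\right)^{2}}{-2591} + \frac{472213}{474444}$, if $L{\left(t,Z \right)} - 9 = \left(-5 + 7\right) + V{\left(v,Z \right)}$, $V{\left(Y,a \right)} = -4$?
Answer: $- \frac{474880979}{53447148} \approx -8.8851$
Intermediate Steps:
$L{\left(t,Z \right)} = 7$ ($L{\left(t,Z \right)} = 9 + \left(\left(-5 + 7\right) - 4\right) = 9 + \left(2 - 4\right) = 9 - 2 = 7$)
$\frac{\left(L{\left(3 \left(-4 - 5\right),10 \right)} - 167\right)^{2}}{-2591} + \frac{472213}{474444} = \frac{\left(7 - 167\right)^{2}}{-2591} + \frac{472213}{474444} = \left(-160\right)^{2} \left(- \frac{1}{2591}\right) + 472213 \cdot \frac{1}{474444} = 25600 \left(- \frac{1}{2591}\right) + \frac{20531}{20628} = - \frac{25600}{2591} + \frac{20531}{20628} = - \frac{474880979}{53447148}$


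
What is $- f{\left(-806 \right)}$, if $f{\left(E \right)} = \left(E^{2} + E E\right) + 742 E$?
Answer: $-701220$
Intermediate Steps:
$f{\left(E \right)} = 2 E^{2} + 742 E$ ($f{\left(E \right)} = \left(E^{2} + E^{2}\right) + 742 E = 2 E^{2} + 742 E$)
$- f{\left(-806 \right)} = - 2 \left(-806\right) \left(371 - 806\right) = - 2 \left(-806\right) \left(-435\right) = \left(-1\right) 701220 = -701220$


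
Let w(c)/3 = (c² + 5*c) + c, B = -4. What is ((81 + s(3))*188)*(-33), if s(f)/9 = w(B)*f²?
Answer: 11558052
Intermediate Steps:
w(c) = 3*c² + 18*c (w(c) = 3*((c² + 5*c) + c) = 3*(c² + 6*c) = 3*c² + 18*c)
s(f) = -216*f² (s(f) = 9*((3*(-4)*(6 - 4))*f²) = 9*((3*(-4)*2)*f²) = 9*(-24*f²) = -216*f²)
((81 + s(3))*188)*(-33) = ((81 - 216*3²)*188)*(-33) = ((81 - 216*9)*188)*(-33) = ((81 - 1944)*188)*(-33) = -1863*188*(-33) = -350244*(-33) = 11558052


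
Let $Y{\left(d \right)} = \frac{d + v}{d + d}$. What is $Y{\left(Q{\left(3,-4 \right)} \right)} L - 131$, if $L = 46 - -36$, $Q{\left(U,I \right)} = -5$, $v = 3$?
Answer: $- \frac{573}{5} \approx -114.6$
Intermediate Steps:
$L = 82$ ($L = 46 + 36 = 82$)
$Y{\left(d \right)} = \frac{3 + d}{2 d}$ ($Y{\left(d \right)} = \frac{d + 3}{d + d} = \frac{3 + d}{2 d}$)
$Y{\left(Q{\left(3,-4 \right)} \right)} L - 131 = \frac{3 - 5}{2 \left(-5\right)} 82 - 131 = \frac{1}{2} \left(- \frac{1}{5}\right) \left(-2\right) 82 - 131 = \frac{1}{5} \cdot 82 - 131 = \frac{82}{5} - 131 = - \frac{573}{5}$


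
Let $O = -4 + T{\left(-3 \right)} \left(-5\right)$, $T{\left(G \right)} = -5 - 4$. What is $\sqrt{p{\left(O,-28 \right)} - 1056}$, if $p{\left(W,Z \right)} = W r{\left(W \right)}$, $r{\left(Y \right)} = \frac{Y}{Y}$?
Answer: $i \sqrt{1015} \approx 31.859 i$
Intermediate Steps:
$r{\left(Y \right)} = 1$
$T{\left(G \right)} = -9$ ($T{\left(G \right)} = -5 - 4 = -9$)
$O = 41$ ($O = -4 - -45 = -4 + 45 = 41$)
$p{\left(W,Z \right)} = W$ ($p{\left(W,Z \right)} = W 1 = W$)
$\sqrt{p{\left(O,-28 \right)} - 1056} = \sqrt{41 - 1056} = \sqrt{-1015} = i \sqrt{1015}$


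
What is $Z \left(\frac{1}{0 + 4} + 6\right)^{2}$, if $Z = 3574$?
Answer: $\frac{1116875}{8} \approx 1.3961 \cdot 10^{5}$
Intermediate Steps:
$Z \left(\frac{1}{0 + 4} + 6\right)^{2} = 3574 \left(\frac{1}{0 + 4} + 6\right)^{2} = 3574 \left(\frac{1}{4} + 6\right)^{2} = 3574 \left(\frac{25}{4}\right)^{2} = 3574 \cdot \frac{625}{16} = \frac{1116875}{8}$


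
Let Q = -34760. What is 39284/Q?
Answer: -9821/8690 ≈ -1.1301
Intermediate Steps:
39284/Q = 39284/(-34760) = 39284*(-1/34760) = -9821/8690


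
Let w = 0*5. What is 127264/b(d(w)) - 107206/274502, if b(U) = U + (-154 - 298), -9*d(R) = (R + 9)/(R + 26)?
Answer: -454774888923/1613111003 ≈ -281.92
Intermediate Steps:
w = 0
d(R) = -(9 + R)/(9*(26 + R)) (d(R) = -(R + 9)/(9*(R + 26)) = -(9 + R)/(9*(26 + R)))
b(U) = -452 + U (b(U) = U - 452 = -452 + U)
127264/b(d(w)) - 107206/274502 = 127264/(-452 + (-9 - 1*0)/(9*(26 + 0))) - 107206/274502 = 127264/(-452 + (⅑)*(-9 + 0)/26) - 107206*1/274502 = 127264/(-452 + (⅑)*(1/26)*(-9)) - 53603/137251 = 127264/(-452 - 1/26) - 53603/137251 = 127264/(-11753/26) - 53603/137251 = 127264*(-26/11753) - 53603/137251 = -3308864/11753 - 53603/137251 = -454774888923/1613111003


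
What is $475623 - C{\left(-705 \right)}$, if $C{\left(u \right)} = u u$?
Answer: $-21402$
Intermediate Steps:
$C{\left(u \right)} = u^{2}$
$475623 - C{\left(-705 \right)} = 475623 - \left(-705\right)^{2} = 475623 - 497025 = -21402$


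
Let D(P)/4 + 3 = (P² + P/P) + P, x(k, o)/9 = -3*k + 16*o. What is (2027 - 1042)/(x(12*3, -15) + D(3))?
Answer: -985/3092 ≈ -0.31856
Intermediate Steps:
x(k, o) = -27*k + 144*o (x(k, o) = 9*(-3*k + 16*o) = -27*k + 144*o)
D(P) = -8 + 4*P + 4*P² (D(P) = -12 + 4*((P² + P/P) + P) = -12 + 4*((P² + 1) + P) = -12 + 4*((1 + P²) + P) = -12 + 4*(1 + P + P²) = -12 + (4 + 4*P + 4*P²) = -8 + 4*P + 4*P²)
(2027 - 1042)/(x(12*3, -15) + D(3)) = (2027 - 1042)/((-324*3 + 144*(-15)) + (-8 + 4*3 + 4*3²)) = 985/((-27*36 - 2160) + (-8 + 12 + 4*9)) = 985/((-972 - 2160) + (-8 + 12 + 36)) = 985/(-3132 + 40) = 985/(-3092) = 985*(-1/3092) = -985/3092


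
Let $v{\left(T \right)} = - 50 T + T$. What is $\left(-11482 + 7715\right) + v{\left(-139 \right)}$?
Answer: $3044$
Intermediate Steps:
$v{\left(T \right)} = - 49 T$
$\left(-11482 + 7715\right) + v{\left(-139 \right)} = \left(-11482 + 7715\right) - -6811 = -3767 + 6811 = 3044$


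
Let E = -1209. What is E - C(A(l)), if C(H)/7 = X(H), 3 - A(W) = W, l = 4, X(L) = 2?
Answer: -1223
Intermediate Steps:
A(W) = 3 - W
C(H) = 14 (C(H) = 7*2 = 14)
E - C(A(l)) = -1209 - 1*14 = -1209 - 14 = -1223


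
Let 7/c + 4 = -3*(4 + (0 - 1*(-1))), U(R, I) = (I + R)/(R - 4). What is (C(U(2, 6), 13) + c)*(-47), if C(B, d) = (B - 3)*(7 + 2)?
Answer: 56588/19 ≈ 2978.3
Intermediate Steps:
U(R, I) = (I + R)/(-4 + R)
C(B, d) = -27 + 9*B (C(B, d) = (-3 + B)*9 = -27 + 9*B)
c = -7/19 (c = 7/(-4 - 3*(4 + (0 - 1*(-1)))) = 7/(-4 - 3*(4 + (0 + 1))) = 7/(-4 - 3*(4 + 1)) = 7/(-4 - 3*5) = 7/(-4 - 15) = 7/(-19) = 7*(-1/19) = -7/19 ≈ -0.36842)
(C(U(2, 6), 13) + c)*(-47) = ((-27 + 9*((6 + 2)/(-4 + 2))) - 7/19)*(-47) = ((-27 + 9*(8/(-2))) - 7/19)*(-47) = ((-27 + 9*(-1/2*8)) - 7/19)*(-47) = ((-27 + 9*(-4)) - 7/19)*(-47) = ((-27 - 36) - 7/19)*(-47) = (-63 - 7/19)*(-47) = -1204/19*(-47) = 56588/19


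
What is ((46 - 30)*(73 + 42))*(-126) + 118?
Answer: -231722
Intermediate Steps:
((46 - 30)*(73 + 42))*(-126) + 118 = (16*115)*(-126) + 118 = 1840*(-126) + 118 = -231840 + 118 = -231722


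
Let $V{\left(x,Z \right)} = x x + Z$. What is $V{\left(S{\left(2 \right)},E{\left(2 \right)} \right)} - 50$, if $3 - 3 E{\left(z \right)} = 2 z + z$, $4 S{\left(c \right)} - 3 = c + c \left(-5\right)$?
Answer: $- \frac{791}{16} \approx -49.438$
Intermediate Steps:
$S{\left(c \right)} = \frac{3}{4} - c$ ($S{\left(c \right)} = \frac{3}{4} + \frac{c + c \left(-5\right)}{4} = \frac{3}{4} + \frac{c - 5 c}{4} = \frac{3}{4} + \frac{\left(-4\right) c}{4} = \frac{3}{4} - c$)
$E{\left(z \right)} = 1 - z$ ($E{\left(z \right)} = 1 - \frac{2 z + z}{3} = 1 - \frac{3 z}{3} = 1 - z$)
$V{\left(x,Z \right)} = Z + x^{2}$ ($V{\left(x,Z \right)} = x^{2} + Z = Z + x^{2}$)
$V{\left(S{\left(2 \right)},E{\left(2 \right)} \right)} - 50 = \left(\left(1 - 2\right) + \left(\frac{3}{4} - 2\right)^{2}\right) - 50 = \left(-1 + \left(- \frac{5}{4}\right)^{2}\right) - 50 = \left(-1 + \frac{25}{16}\right) - 50 = \frac{9}{16} - 50 = - \frac{791}{16}$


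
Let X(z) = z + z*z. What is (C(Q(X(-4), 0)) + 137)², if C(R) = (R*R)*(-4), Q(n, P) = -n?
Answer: 192721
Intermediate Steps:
X(z) = z + z²
C(R) = -4*R² (C(R) = R²*(-4) = -4*R²)
(C(Q(X(-4), 0)) + 137)² = (-4*16*(1 - 4)² + 137)² = (-4*(-(-4)*(-3))² + 137)² = (-4*(-1*12)² + 137)² = (-4*(-12)² + 137)² = (-4*144 + 137)² = (-576 + 137)² = (-439)² = 192721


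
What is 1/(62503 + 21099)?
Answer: 1/83602 ≈ 1.1961e-5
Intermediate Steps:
1/(62503 + 21099) = 1/83602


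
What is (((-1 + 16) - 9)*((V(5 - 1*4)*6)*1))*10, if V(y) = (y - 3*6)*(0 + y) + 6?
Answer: -3960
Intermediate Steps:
V(y) = 6 + y*(-18 + y) (V(y) = (y - 18)*y + 6 = (-18 + y)*y + 6 = y*(-18 + y) + 6 = 6 + y*(-18 + y))
(((-1 + 16) - 9)*((V(5 - 1*4)*6)*1))*10 = (((-1 + 16) - 9)*(((6 + (5 - 1*4)² - 18*(5 - 1*4))*6)*1))*10 = ((15 - 9)*(((6 + (5 - 4)² - 18*(5 - 4))*6)*1))*10 = (6*(((6 + 1² - 18*1)*6)*1))*10 = (6*(((6 + 1 - 18)*6)*1))*10 = (6*(-11*6*1))*10 = (6*(-66*1))*10 = (6*(-66))*10 = -396*10 = -3960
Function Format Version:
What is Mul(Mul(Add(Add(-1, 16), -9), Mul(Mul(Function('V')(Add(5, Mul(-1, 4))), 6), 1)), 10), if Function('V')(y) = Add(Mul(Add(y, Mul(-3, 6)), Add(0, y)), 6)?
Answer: -3960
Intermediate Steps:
Function('V')(y) = Add(6, Mul(y, Add(-18, y))) (Function('V')(y) = Add(Mul(Add(y, -18), y), 6) = Add(Mul(Add(-18, y), y), 6) = Add(Mul(y, Add(-18, y)), 6) = Add(6, Mul(y, Add(-18, y))))
Mul(Mul(Add(Add(-1, 16), -9), Mul(Mul(Function('V')(Add(5, Mul(-1, 4))), 6), 1)), 10) = Mul(Mul(Add(Add(-1, 16), -9), Mul(Mul(Add(6, Pow(Add(5, Mul(-1, 4)), 2), Mul(-18, Add(5, Mul(-1, 4)))), 6), 1)), 10) = Mul(Mul(Add(15, -9), Mul(Mul(Add(6, Pow(Add(5, -4), 2), Mul(-18, Add(5, -4))), 6), 1)), 10) = Mul(Mul(6, Mul(Mul(Add(6, Pow(1, 2), Mul(-18, 1)), 6), 1)), 10) = Mul(Mul(6, Mul(Mul(Add(6, 1, -18), 6), 1)), 10) = Mul(Mul(6, Mul(Mul(-11, 6), 1)), 10) = Mul(Mul(6, Mul(-66, 1)), 10) = Mul(Mul(6, -66), 10) = Mul(-396, 10) = -3960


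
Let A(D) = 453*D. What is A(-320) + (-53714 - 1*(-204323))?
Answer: 5649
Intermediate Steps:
A(-320) + (-53714 - 1*(-204323)) = 453*(-320) + (-53714 - 1*(-204323)) = -144960 + (-53714 + 204323) = -144960 + 150609 = 5649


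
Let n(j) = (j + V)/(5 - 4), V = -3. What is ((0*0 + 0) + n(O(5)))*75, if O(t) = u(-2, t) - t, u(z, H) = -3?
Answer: -825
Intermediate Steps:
O(t) = -3 - t
n(j) = -3 + j (n(j) = (j - 3)/(5 - 4) = (-3 + j)/1 = (-3 + j)*1 = -3 + j)
((0*0 + 0) + n(O(5)))*75 = ((0*0 + 0) + (-3 + (-3 - 1*5)))*75 = ((0 + 0) + (-3 + (-3 - 5)))*75 = (0 + (-3 - 8))*75 = (0 - 11)*75 = -11*75 = -825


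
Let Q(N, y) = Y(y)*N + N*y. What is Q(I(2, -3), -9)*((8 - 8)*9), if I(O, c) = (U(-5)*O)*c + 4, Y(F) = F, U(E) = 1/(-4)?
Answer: 0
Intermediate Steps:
U(E) = -1/4
I(O, c) = 4 - O*c/4 (I(O, c) = (-O/4)*c + 4 = -O*c/4 + 4 = 4 - O*c/4)
Q(N, y) = 2*N*y (Q(N, y) = y*N + N*y = N*y + N*y = 2*N*y)
Q(I(2, -3), -9)*((8 - 8)*9) = (2*(4 - 1/4*2*(-3))*(-9))*((8 - 8)*9) = (2*(4 + 3/2)*(-9))*(0*9) = (2*(11/2)*(-9))*0 = -99*0 = 0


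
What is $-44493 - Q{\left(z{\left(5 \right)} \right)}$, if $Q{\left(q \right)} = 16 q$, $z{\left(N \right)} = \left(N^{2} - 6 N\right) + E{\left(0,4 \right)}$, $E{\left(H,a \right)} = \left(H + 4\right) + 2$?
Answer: $-44509$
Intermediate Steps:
$E{\left(H,a \right)} = 6 + H$ ($E{\left(H,a \right)} = \left(4 + H\right) + 2 = 6 + H$)
$z{\left(N \right)} = 6 + N^{2} - 6 N$ ($z{\left(N \right)} = \left(N^{2} - 6 N\right) + \left(6 + 0\right) = \left(N^{2} - 6 N\right) + 6 = 6 + N^{2} - 6 N$)
$-44493 - Q{\left(z{\left(5 \right)} \right)} = -44493 - 16 \left(6 + 5^{2} - 30\right) = -44493 - 16 \left(6 + 25 - 30\right) = -44493 - 16 \cdot 1 = -44493 - 16 = -44509$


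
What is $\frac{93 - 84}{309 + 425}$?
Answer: $\frac{9}{734} \approx 0.012262$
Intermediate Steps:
$\frac{93 - 84}{309 + 425} = \frac{9}{734}$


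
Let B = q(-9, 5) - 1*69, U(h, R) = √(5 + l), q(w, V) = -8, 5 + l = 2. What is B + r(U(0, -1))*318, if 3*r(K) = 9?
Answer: 877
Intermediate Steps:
l = -3 (l = -5 + 2 = -3)
U(h, R) = √2 (U(h, R) = √(5 - 3) = √2)
r(K) = 3 (r(K) = (⅓)*9 = 3)
B = -77 (B = -8 - 1*69 = -8 - 69 = -77)
B + r(U(0, -1))*318 = -77 + 3*318 = -77 + 954 = 877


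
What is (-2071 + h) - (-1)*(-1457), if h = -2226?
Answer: -5754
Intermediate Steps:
(-2071 + h) - (-1)*(-1457) = (-2071 - 2226) - (-1)*(-1457) = -4297 - 1*1457 = -4297 - 1457 = -5754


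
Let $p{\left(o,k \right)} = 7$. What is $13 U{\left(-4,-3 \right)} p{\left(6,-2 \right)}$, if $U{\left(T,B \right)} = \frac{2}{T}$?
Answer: $- \frac{91}{2} \approx -45.5$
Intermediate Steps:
$13 U{\left(-4,-3 \right)} p{\left(6,-2 \right)} = 13 \frac{2}{-4} \cdot 7 = 13 \cdot 2 \left(- \frac{1}{4}\right) 7 = 13 \left(- \frac{1}{2}\right) 7 = \left(- \frac{13}{2}\right) 7 = - \frac{91}{2}$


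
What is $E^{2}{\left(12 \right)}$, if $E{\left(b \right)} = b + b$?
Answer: $576$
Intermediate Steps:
$E{\left(b \right)} = 2 b$
$E^{2}{\left(12 \right)} = \left(2 \cdot 12\right)^{2} = 24^{2} = 576$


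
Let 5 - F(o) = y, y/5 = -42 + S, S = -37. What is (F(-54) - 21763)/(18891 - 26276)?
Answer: 21363/7385 ≈ 2.8928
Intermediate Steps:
y = -395 (y = 5*(-42 - 37) = 5*(-79) = -395)
F(o) = 400 (F(o) = 5 - 1*(-395) = 5 + 395 = 400)
(F(-54) - 21763)/(18891 - 26276) = (400 - 21763)/(18891 - 26276) = -21363/(-7385) = -21363*(-1/7385) = 21363/7385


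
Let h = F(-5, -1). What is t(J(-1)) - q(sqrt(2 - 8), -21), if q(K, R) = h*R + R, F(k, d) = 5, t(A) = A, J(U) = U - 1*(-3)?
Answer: 128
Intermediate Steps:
J(U) = 3 + U (J(U) = U + 3 = 3 + U)
h = 5
q(K, R) = 6*R (q(K, R) = 5*R + R = 6*R)
t(J(-1)) - q(sqrt(2 - 8), -21) = (3 - 1) - 6*(-21) = 2 - 1*(-126) = 2 + 126 = 128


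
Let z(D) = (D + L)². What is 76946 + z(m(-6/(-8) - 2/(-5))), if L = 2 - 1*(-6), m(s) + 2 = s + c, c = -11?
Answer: 30784329/400 ≈ 76961.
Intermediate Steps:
m(s) = -13 + s (m(s) = -2 + (s - 11) = -2 + (-11 + s) = -13 + s)
L = 8 (L = 2 + 6 = 8)
z(D) = (8 + D)² (z(D) = (D + 8)² = (8 + D)²)
76946 + z(m(-6/(-8) - 2/(-5))) = 76946 + (8 + (-13 + (-6/(-8) - 2/(-5))))² = 76946 + (8 + (-13 + (-6*(-⅛) - 2*(-⅕))))² = 76946 + (8 + (-13 + (¾ + ⅖)))² = 76946 + (8 + (-13 + 23/20))² = 76946 + (8 - 237/20)² = 76946 + (-77/20)² = 76946 + 5929/400 = 30784329/400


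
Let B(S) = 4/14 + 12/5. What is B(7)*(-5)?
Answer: -94/7 ≈ -13.429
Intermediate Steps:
B(S) = 94/35 (B(S) = 4*(1/14) + 12*(1/5) = 2/7 + 12/5 = 94/35)
B(7)*(-5) = (94/35)*(-5) = -94/7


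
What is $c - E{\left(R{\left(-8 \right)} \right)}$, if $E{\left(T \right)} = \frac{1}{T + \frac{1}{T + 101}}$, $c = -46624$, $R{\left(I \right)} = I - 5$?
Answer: $- \frac{53291144}{1143} \approx -46624.0$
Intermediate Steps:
$R{\left(I \right)} = -5 + I$ ($R{\left(I \right)} = I - 5 = -5 + I$)
$E{\left(T \right)} = \frac{1}{T + \frac{1}{101 + T}}$
$c - E{\left(R{\left(-8 \right)} \right)} = -46624 - \frac{101 - 13}{1 + \left(-5 - 8\right)^{2} + 101 \left(-5 - 8\right)} = -46624 - \frac{101 - 13}{1 + \left(-13\right)^{2} + 101 \left(-13\right)} = -46624 - \frac{1}{1 + 169 - 1313} \cdot 88 = -46624 - \frac{1}{-1143} \cdot 88 = -46624 - \left(- \frac{1}{1143}\right) 88 = -46624 - - \frac{88}{1143} = -46624 + \frac{88}{1143} = - \frac{53291144}{1143}$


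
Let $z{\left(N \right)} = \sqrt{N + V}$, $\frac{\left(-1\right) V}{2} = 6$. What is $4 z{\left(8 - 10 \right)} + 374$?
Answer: $374 + 4 i \sqrt{14} \approx 374.0 + 14.967 i$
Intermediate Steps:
$V = -12$ ($V = \left(-2\right) 6 = -12$)
$z{\left(N \right)} = \sqrt{-12 + N}$ ($z{\left(N \right)} = \sqrt{N - 12} = \sqrt{-12 + N}$)
$4 z{\left(8 - 10 \right)} + 374 = 4 \sqrt{-12 + \left(8 - 10\right)} + 374 = 4 \sqrt{-12 - 2} + 374 = 4 \sqrt{-14} + 374 = 4 i \sqrt{14} + 374 = 374 + 4 i \sqrt{14}$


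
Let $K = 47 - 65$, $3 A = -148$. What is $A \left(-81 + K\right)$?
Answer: $4884$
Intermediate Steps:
$A = - \frac{148}{3}$ ($A = \frac{1}{3} \left(-148\right) = - \frac{148}{3} \approx -49.333$)
$K = -18$
$A \left(-81 + K\right) = - \frac{148 \left(-81 - 18\right)}{3} = \left(- \frac{148}{3}\right) \left(-99\right) = 4884$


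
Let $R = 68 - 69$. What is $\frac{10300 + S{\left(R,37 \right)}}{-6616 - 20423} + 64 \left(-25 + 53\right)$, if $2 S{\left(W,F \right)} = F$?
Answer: $\frac{32295713}{18026} \approx 1791.6$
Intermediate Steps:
$R = -1$
$S{\left(W,F \right)} = \frac{F}{2}$
$\frac{10300 + S{\left(R,37 \right)}}{-6616 - 20423} + 64 \left(-25 + 53\right) = \frac{10300 + \frac{1}{2} \cdot 37}{-6616 - 20423} + 64 \left(-25 + 53\right) = \frac{10300 + \frac{37}{2}}{-27039} + 64 \cdot 28 = \frac{20637}{2} \left(- \frac{1}{27039}\right) + 1792 = - \frac{6879}{18026} + 1792 = \frac{32295713}{18026}$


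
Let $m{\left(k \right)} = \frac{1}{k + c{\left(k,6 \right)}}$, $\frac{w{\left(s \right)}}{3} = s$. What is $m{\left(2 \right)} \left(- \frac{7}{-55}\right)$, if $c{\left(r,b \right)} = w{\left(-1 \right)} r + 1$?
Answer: $- \frac{7}{165} \approx -0.042424$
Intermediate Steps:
$w{\left(s \right)} = 3 s$
$c{\left(r,b \right)} = 1 - 3 r$ ($c{\left(r,b \right)} = 3 \left(-1\right) r + 1 = - 3 r + 1 = 1 - 3 r$)
$m{\left(k \right)} = \frac{1}{1 - 2 k}$ ($m{\left(k \right)} = \frac{1}{k - \left(-1 + 3 k\right)} = \frac{1}{1 - 2 k}$)
$m{\left(2 \right)} \left(- \frac{7}{-55}\right) = - \frac{1}{-1 + 2 \cdot 2} \left(- \frac{7}{-55}\right) = - \frac{1}{-1 + 4} \left(\left(-7\right) \left(- \frac{1}{55}\right)\right) = - \frac{1}{3} \cdot \frac{7}{55} = \left(-1\right) \frac{1}{3} \cdot \frac{7}{55} = \left(- \frac{1}{3}\right) \frac{7}{55} = - \frac{7}{165}$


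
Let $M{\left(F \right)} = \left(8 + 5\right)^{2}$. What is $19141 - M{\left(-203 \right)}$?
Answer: $18972$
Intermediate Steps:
$M{\left(F \right)} = 169$ ($M{\left(F \right)} = 13^{2} = 169$)
$19141 - M{\left(-203 \right)} = 19141 - 169 = 18972$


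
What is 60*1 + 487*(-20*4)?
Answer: -38900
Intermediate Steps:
60*1 + 487*(-20*4) = 60 + 487*(-80) = 60 - 38960 = -38900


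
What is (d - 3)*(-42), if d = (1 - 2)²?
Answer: 84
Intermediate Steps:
d = 1 (d = (-1)² = 1)
(d - 3)*(-42) = (1 - 3)*(-42) = -2*(-42) = 84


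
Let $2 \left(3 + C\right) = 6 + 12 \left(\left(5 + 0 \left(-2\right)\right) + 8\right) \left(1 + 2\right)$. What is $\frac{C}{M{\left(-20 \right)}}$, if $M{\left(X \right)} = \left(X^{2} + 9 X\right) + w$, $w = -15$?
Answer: $\frac{234}{205} \approx 1.1415$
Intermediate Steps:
$M{\left(X \right)} = -15 + X^{2} + 9 X$ ($M{\left(X \right)} = \left(X^{2} + 9 X\right) - 15 = -15 + X^{2} + 9 X$)
$C = 234$ ($C = -3 + \frac{6 + 12 \left(\left(5 + 0 \left(-2\right)\right) + 8\right) \left(1 + 2\right)}{2} = -3 + \frac{6 + 12 \left(\left(5 + 0\right) + 8\right) 3}{2} = -3 + \frac{6 + 12 \left(5 + 8\right) 3}{2} = -3 + \frac{6 + 12 \cdot 13 \cdot 3}{2} = -3 + \frac{6 + 12 \cdot 39}{2} = -3 + \frac{6 + 468}{2} = -3 + \frac{1}{2} \cdot 474 = -3 + 237 = 234$)
$\frac{C}{M{\left(-20 \right)}} = \frac{234}{-15 + \left(-20\right)^{2} + 9 \left(-20\right)} = \frac{234}{-15 + 400 - 180} = \frac{234}{205}$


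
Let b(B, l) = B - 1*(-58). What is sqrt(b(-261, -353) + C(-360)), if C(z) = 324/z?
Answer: I*sqrt(20390)/10 ≈ 14.279*I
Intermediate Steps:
b(B, l) = 58 + B (b(B, l) = B + 58 = 58 + B)
sqrt(b(-261, -353) + C(-360)) = sqrt((58 - 261) + 324/(-360)) = sqrt(-203 + 324*(-1/360)) = sqrt(-203 - 9/10) = sqrt(-2039/10) = I*sqrt(20390)/10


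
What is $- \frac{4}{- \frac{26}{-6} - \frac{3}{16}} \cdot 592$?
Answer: $- \frac{113664}{199} \approx -571.18$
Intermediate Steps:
$- \frac{4}{- \frac{26}{-6} - \frac{3}{16}} \cdot 592 = - \frac{4}{\left(-26\right) \left(- \frac{1}{6}\right) - \frac{3}{16}} \cdot 592 = - \frac{4}{\frac{13}{3} - \frac{3}{16}} \cdot 592 = - \frac{4}{\frac{199}{48}} \cdot 592 = \left(-4\right) \frac{48}{199} \cdot 592 = \left(- \frac{192}{199}\right) 592 = - \frac{113664}{199}$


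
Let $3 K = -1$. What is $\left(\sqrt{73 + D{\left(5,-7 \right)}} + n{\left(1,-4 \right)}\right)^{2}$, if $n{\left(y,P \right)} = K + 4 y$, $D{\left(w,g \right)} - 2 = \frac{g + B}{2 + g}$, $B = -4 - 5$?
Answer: $\frac{4124}{45} + \frac{22 \sqrt{1955}}{15} \approx 156.49$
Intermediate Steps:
$K = - \frac{1}{3}$ ($K = \frac{1}{3} \left(-1\right) = - \frac{1}{3} \approx -0.33333$)
$B = -9$
$D{\left(w,g \right)} = 2 + \frac{-9 + g}{2 + g}$ ($D{\left(w,g \right)} = 2 + \frac{g - 9}{2 + g} = 2 + \frac{-9 + g}{2 + g}$)
$n{\left(y,P \right)} = - \frac{1}{3} + 4 y$
$\left(\sqrt{73 + D{\left(5,-7 \right)}} + n{\left(1,-4 \right)}\right)^{2} = \left(\sqrt{73 + \frac{-5 + 3 \left(-7\right)}{2 - 7}} + \left(- \frac{1}{3} + 4 \cdot 1\right)\right)^{2} = \left(\sqrt{73 + \frac{-5 - 21}{-5}} + \left(- \frac{1}{3} + 4\right)\right)^{2} = \left(\sqrt{73 - - \frac{26}{5}} + \frac{11}{3}\right)^{2} = \left(\sqrt{73 + \frac{26}{5}} + \frac{11}{3}\right)^{2} = \left(\sqrt{\frac{391}{5}} + \frac{11}{3}\right)^{2} = \left(\frac{\sqrt{1955}}{5} + \frac{11}{3}\right)^{2} = \left(\frac{11}{3} + \frac{\sqrt{1955}}{5}\right)^{2}$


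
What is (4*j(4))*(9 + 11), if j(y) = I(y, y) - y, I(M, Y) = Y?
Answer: 0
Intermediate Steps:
j(y) = 0 (j(y) = y - y = 0)
(4*j(4))*(9 + 11) = (4*0)*(9 + 11) = 0*20 = 0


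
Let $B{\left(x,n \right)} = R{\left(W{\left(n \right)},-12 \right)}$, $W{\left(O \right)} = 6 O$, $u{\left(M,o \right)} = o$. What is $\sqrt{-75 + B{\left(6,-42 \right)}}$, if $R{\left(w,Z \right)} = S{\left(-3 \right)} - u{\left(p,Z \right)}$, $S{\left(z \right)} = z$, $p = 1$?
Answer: $i \sqrt{66} \approx 8.124 i$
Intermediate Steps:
$R{\left(w,Z \right)} = -3 - Z$
$B{\left(x,n \right)} = 9$ ($B{\left(x,n \right)} = -3 - -12 = -3 + 12 = 9$)
$\sqrt{-75 + B{\left(6,-42 \right)}} = \sqrt{-75 + 9} = \sqrt{-66} = i \sqrt{66}$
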